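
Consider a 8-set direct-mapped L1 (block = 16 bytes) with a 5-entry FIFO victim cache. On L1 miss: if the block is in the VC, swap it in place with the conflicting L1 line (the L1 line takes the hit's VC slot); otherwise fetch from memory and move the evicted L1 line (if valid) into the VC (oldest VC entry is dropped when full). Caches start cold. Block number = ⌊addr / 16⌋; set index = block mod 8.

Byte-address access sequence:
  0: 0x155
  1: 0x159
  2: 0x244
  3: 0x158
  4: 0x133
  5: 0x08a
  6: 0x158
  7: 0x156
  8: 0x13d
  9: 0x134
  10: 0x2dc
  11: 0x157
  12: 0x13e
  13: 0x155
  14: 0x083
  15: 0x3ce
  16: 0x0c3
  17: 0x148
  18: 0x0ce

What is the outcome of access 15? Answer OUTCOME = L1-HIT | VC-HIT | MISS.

OUTCOME = MISS

0: 0x155 (blk 21, set 5) → MISS  vc=[]
1: 0x159 (blk 21, set 5) → L1-HIT  vc=[]
2: 0x244 (blk 36, set 4) → MISS  vc=[]
3: 0x158 (blk 21, set 5) → L1-HIT  vc=[]
4: 0x133 (blk 19, set 3) → MISS  vc=[]
5: 0x8a (blk 8, set 0) → MISS  vc=[]
6: 0x158 (blk 21, set 5) → L1-HIT  vc=[]
7: 0x156 (blk 21, set 5) → L1-HIT  vc=[]
8: 0x13d (blk 19, set 3) → L1-HIT  vc=[]
9: 0x134 (blk 19, set 3) → L1-HIT  vc=[]
10: 0x2dc (blk 45, set 5) → MISS  vc=[21]
11: 0x157 (blk 21, set 5) → VC-HIT  vc=[45]
12: 0x13e (blk 19, set 3) → L1-HIT  vc=[45]
13: 0x155 (blk 21, set 5) → L1-HIT  vc=[45]
14: 0x83 (blk 8, set 0) → L1-HIT  vc=[45]
15: 0x3ce (blk 60, set 4) → MISS  vc=[45, 36]
16: 0xc3 (blk 12, set 4) → MISS  vc=[45, 36, 60]
17: 0x148 (blk 20, set 4) → MISS  vc=[45, 36, 60, 12]
18: 0xce (blk 12, set 4) → VC-HIT  vc=[45, 36, 60, 20]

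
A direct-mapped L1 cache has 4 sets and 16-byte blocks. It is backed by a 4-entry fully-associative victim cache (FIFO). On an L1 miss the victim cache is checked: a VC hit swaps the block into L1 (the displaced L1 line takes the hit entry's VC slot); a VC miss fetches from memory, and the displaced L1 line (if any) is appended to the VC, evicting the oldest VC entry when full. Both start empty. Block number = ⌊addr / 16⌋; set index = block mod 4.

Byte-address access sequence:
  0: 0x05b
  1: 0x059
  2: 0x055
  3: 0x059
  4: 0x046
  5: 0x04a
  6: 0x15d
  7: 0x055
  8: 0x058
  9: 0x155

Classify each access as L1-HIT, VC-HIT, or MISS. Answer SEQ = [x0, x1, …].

#0 0x5b→b5/s1 MISS; vc=[]
#1 0x59→b5/s1 L1-HIT; vc=[]
#2 0x55→b5/s1 L1-HIT; vc=[]
#3 0x59→b5/s1 L1-HIT; vc=[]
#4 0x46→b4/s0 MISS; vc=[]
#5 0x4a→b4/s0 L1-HIT; vc=[]
#6 0x15d→b21/s1 MISS; vc=[5]
#7 0x55→b5/s1 VC-HIT; vc=[21]
#8 0x58→b5/s1 L1-HIT; vc=[21]
#9 0x155→b21/s1 VC-HIT; vc=[5]

SEQ = [MISS, L1-HIT, L1-HIT, L1-HIT, MISS, L1-HIT, MISS, VC-HIT, L1-HIT, VC-HIT]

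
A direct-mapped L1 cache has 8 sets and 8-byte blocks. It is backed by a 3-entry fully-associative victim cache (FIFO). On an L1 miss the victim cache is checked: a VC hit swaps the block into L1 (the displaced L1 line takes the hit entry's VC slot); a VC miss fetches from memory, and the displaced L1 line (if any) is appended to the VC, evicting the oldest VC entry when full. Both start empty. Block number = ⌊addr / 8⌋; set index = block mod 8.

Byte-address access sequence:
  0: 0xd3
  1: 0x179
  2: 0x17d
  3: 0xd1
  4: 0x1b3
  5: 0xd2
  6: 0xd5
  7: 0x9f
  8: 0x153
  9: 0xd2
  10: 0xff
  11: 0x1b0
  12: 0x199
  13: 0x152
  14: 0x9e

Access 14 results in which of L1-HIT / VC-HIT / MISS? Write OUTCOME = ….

OUTCOME = VC-HIT

0: 0xd3 (blk 26, set 2) → MISS  vc=[]
1: 0x179 (blk 47, set 7) → MISS  vc=[]
2: 0x17d (blk 47, set 7) → L1-HIT  vc=[]
3: 0xd1 (blk 26, set 2) → L1-HIT  vc=[]
4: 0x1b3 (blk 54, set 6) → MISS  vc=[]
5: 0xd2 (blk 26, set 2) → L1-HIT  vc=[]
6: 0xd5 (blk 26, set 2) → L1-HIT  vc=[]
7: 0x9f (blk 19, set 3) → MISS  vc=[]
8: 0x153 (blk 42, set 2) → MISS  vc=[26]
9: 0xd2 (blk 26, set 2) → VC-HIT  vc=[42]
10: 0xff (blk 31, set 7) → MISS  vc=[42, 47]
11: 0x1b0 (blk 54, set 6) → L1-HIT  vc=[42, 47]
12: 0x199 (blk 51, set 3) → MISS  vc=[42, 47, 19]
13: 0x152 (blk 42, set 2) → VC-HIT  vc=[26, 47, 19]
14: 0x9e (blk 19, set 3) → VC-HIT  vc=[26, 47, 51]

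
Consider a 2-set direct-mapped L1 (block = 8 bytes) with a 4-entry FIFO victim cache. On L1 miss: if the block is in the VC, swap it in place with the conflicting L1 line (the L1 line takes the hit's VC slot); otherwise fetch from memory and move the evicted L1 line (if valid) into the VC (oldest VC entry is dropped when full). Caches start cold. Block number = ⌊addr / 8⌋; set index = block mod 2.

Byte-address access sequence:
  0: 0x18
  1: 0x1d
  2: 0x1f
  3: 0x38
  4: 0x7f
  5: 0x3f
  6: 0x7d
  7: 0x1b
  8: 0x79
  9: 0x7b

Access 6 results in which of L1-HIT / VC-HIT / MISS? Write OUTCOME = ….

OUTCOME = VC-HIT

0: 0x18 (blk 3, set 1) → MISS  vc=[]
1: 0x1d (blk 3, set 1) → L1-HIT  vc=[]
2: 0x1f (blk 3, set 1) → L1-HIT  vc=[]
3: 0x38 (blk 7, set 1) → MISS  vc=[3]
4: 0x7f (blk 15, set 1) → MISS  vc=[3, 7]
5: 0x3f (blk 7, set 1) → VC-HIT  vc=[3, 15]
6: 0x7d (blk 15, set 1) → VC-HIT  vc=[3, 7]
7: 0x1b (blk 3, set 1) → VC-HIT  vc=[15, 7]
8: 0x79 (blk 15, set 1) → VC-HIT  vc=[3, 7]
9: 0x7b (blk 15, set 1) → L1-HIT  vc=[3, 7]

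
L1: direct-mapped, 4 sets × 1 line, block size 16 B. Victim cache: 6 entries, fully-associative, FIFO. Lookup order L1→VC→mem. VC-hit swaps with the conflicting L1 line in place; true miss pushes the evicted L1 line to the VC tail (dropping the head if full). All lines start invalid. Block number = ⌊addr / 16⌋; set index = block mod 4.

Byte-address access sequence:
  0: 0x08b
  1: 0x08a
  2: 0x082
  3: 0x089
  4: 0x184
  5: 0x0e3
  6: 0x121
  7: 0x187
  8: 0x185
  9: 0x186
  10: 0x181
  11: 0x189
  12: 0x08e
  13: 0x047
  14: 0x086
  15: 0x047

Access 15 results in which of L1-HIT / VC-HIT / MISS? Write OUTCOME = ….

OUTCOME = VC-HIT

0: 0x8b (blk 8, set 0) → MISS  vc=[]
1: 0x8a (blk 8, set 0) → L1-HIT  vc=[]
2: 0x82 (blk 8, set 0) → L1-HIT  vc=[]
3: 0x89 (blk 8, set 0) → L1-HIT  vc=[]
4: 0x184 (blk 24, set 0) → MISS  vc=[8]
5: 0xe3 (blk 14, set 2) → MISS  vc=[8]
6: 0x121 (blk 18, set 2) → MISS  vc=[8, 14]
7: 0x187 (blk 24, set 0) → L1-HIT  vc=[8, 14]
8: 0x185 (blk 24, set 0) → L1-HIT  vc=[8, 14]
9: 0x186 (blk 24, set 0) → L1-HIT  vc=[8, 14]
10: 0x181 (blk 24, set 0) → L1-HIT  vc=[8, 14]
11: 0x189 (blk 24, set 0) → L1-HIT  vc=[8, 14]
12: 0x8e (blk 8, set 0) → VC-HIT  vc=[24, 14]
13: 0x47 (blk 4, set 0) → MISS  vc=[24, 14, 8]
14: 0x86 (blk 8, set 0) → VC-HIT  vc=[24, 14, 4]
15: 0x47 (blk 4, set 0) → VC-HIT  vc=[24, 14, 8]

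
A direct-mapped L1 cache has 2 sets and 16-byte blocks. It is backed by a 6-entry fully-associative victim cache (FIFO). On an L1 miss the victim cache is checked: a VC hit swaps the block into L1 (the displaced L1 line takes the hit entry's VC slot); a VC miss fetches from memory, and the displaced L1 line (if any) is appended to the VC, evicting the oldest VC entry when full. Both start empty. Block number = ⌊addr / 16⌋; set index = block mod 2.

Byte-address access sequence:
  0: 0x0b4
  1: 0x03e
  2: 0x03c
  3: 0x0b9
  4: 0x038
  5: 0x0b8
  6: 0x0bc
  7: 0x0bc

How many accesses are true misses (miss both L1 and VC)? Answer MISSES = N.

  [0] addr=0xb4 blk=11 s=1: MISS | VC []
  [1] addr=0x3e blk=3 s=1: MISS | VC [11]
  [2] addr=0x3c blk=3 s=1: L1-HIT | VC [11]
  [3] addr=0xb9 blk=11 s=1: VC-HIT | VC [3]
  [4] addr=0x38 blk=3 s=1: VC-HIT | VC [11]
  [5] addr=0xb8 blk=11 s=1: VC-HIT | VC [3]
  [6] addr=0xbc blk=11 s=1: L1-HIT | VC [3]
  [7] addr=0xbc blk=11 s=1: L1-HIT | VC [3]

MISSES = 2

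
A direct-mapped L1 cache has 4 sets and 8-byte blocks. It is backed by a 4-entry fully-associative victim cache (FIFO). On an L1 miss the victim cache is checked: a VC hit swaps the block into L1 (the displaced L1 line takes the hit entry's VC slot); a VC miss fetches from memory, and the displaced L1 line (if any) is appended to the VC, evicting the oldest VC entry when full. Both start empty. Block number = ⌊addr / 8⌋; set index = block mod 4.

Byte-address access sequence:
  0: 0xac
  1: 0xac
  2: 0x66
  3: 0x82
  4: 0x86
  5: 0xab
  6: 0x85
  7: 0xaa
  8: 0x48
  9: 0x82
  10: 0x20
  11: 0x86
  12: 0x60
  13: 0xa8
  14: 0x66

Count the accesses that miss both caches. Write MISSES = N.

MISSES = 5

0: 0xac (blk 21, set 1) → MISS  vc=[]
1: 0xac (blk 21, set 1) → L1-HIT  vc=[]
2: 0x66 (blk 12, set 0) → MISS  vc=[]
3: 0x82 (blk 16, set 0) → MISS  vc=[12]
4: 0x86 (blk 16, set 0) → L1-HIT  vc=[12]
5: 0xab (blk 21, set 1) → L1-HIT  vc=[12]
6: 0x85 (blk 16, set 0) → L1-HIT  vc=[12]
7: 0xaa (blk 21, set 1) → L1-HIT  vc=[12]
8: 0x48 (blk 9, set 1) → MISS  vc=[12, 21]
9: 0x82 (blk 16, set 0) → L1-HIT  vc=[12, 21]
10: 0x20 (blk 4, set 0) → MISS  vc=[12, 21, 16]
11: 0x86 (blk 16, set 0) → VC-HIT  vc=[12, 21, 4]
12: 0x60 (blk 12, set 0) → VC-HIT  vc=[16, 21, 4]
13: 0xa8 (blk 21, set 1) → VC-HIT  vc=[16, 9, 4]
14: 0x66 (blk 12, set 0) → L1-HIT  vc=[16, 9, 4]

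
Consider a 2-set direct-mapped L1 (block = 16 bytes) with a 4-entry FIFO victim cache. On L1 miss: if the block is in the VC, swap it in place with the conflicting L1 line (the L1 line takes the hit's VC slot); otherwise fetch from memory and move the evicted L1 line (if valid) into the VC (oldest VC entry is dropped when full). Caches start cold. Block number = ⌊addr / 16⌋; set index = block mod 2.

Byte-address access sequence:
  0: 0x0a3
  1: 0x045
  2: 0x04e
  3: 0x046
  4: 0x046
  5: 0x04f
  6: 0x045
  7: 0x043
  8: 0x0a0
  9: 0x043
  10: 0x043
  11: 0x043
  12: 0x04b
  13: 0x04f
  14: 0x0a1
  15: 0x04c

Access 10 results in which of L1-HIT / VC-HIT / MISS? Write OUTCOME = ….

#0 0xa3→b10/s0 MISS; vc=[]
#1 0x45→b4/s0 MISS; vc=[10]
#2 0x4e→b4/s0 L1-HIT; vc=[10]
#3 0x46→b4/s0 L1-HIT; vc=[10]
#4 0x46→b4/s0 L1-HIT; vc=[10]
#5 0x4f→b4/s0 L1-HIT; vc=[10]
#6 0x45→b4/s0 L1-HIT; vc=[10]
#7 0x43→b4/s0 L1-HIT; vc=[10]
#8 0xa0→b10/s0 VC-HIT; vc=[4]
#9 0x43→b4/s0 VC-HIT; vc=[10]
#10 0x43→b4/s0 L1-HIT; vc=[10]
#11 0x43→b4/s0 L1-HIT; vc=[10]
#12 0x4b→b4/s0 L1-HIT; vc=[10]
#13 0x4f→b4/s0 L1-HIT; vc=[10]
#14 0xa1→b10/s0 VC-HIT; vc=[4]
#15 0x4c→b4/s0 VC-HIT; vc=[10]

OUTCOME = L1-HIT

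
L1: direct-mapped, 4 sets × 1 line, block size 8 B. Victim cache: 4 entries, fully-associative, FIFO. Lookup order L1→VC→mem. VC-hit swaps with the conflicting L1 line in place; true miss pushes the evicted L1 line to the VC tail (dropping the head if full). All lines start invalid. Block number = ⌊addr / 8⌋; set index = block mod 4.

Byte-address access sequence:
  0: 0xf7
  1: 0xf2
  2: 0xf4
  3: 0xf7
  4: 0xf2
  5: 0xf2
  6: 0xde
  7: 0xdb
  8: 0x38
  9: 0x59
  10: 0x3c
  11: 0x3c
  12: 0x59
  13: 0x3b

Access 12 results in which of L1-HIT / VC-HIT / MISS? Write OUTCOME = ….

0: 0xf7 (blk 30, set 2) → MISS  vc=[]
1: 0xf2 (blk 30, set 2) → L1-HIT  vc=[]
2: 0xf4 (blk 30, set 2) → L1-HIT  vc=[]
3: 0xf7 (blk 30, set 2) → L1-HIT  vc=[]
4: 0xf2 (blk 30, set 2) → L1-HIT  vc=[]
5: 0xf2 (blk 30, set 2) → L1-HIT  vc=[]
6: 0xde (blk 27, set 3) → MISS  vc=[]
7: 0xdb (blk 27, set 3) → L1-HIT  vc=[]
8: 0x38 (blk 7, set 3) → MISS  vc=[27]
9: 0x59 (blk 11, set 3) → MISS  vc=[27, 7]
10: 0x3c (blk 7, set 3) → VC-HIT  vc=[27, 11]
11: 0x3c (blk 7, set 3) → L1-HIT  vc=[27, 11]
12: 0x59 (blk 11, set 3) → VC-HIT  vc=[27, 7]
13: 0x3b (blk 7, set 3) → VC-HIT  vc=[27, 11]

OUTCOME = VC-HIT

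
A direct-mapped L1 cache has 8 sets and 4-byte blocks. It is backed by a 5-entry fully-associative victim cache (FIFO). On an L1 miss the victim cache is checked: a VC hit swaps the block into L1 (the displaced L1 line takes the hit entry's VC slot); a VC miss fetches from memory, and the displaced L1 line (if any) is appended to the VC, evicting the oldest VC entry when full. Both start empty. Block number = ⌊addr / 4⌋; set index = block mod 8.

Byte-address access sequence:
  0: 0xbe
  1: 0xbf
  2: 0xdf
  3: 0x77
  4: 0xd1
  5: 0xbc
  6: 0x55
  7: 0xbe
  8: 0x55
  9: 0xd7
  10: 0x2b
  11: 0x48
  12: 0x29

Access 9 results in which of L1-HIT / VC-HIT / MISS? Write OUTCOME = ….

OUTCOME = MISS

  [0] addr=0xbe blk=47 s=7: MISS | VC []
  [1] addr=0xbf blk=47 s=7: L1-HIT | VC []
  [2] addr=0xdf blk=55 s=7: MISS | VC [47]
  [3] addr=0x77 blk=29 s=5: MISS | VC [47]
  [4] addr=0xd1 blk=52 s=4: MISS | VC [47]
  [5] addr=0xbc blk=47 s=7: VC-HIT | VC [55]
  [6] addr=0x55 blk=21 s=5: MISS | VC [55, 29]
  [7] addr=0xbe blk=47 s=7: L1-HIT | VC [55, 29]
  [8] addr=0x55 blk=21 s=5: L1-HIT | VC [55, 29]
  [9] addr=0xd7 blk=53 s=5: MISS | VC [55, 29, 21]
  [10] addr=0x2b blk=10 s=2: MISS | VC [55, 29, 21]
  [11] addr=0x48 blk=18 s=2: MISS | VC [55, 29, 21, 10]
  [12] addr=0x29 blk=10 s=2: VC-HIT | VC [55, 29, 21, 18]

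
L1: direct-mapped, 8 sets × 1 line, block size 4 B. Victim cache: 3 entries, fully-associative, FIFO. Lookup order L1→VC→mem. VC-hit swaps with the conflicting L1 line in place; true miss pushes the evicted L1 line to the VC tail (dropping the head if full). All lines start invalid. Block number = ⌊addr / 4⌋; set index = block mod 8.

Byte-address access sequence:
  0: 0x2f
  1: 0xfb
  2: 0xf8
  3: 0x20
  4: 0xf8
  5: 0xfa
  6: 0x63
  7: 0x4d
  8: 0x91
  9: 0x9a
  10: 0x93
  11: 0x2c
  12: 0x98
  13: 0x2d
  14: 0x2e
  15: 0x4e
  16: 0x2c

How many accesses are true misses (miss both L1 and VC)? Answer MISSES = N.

  [0] addr=0x2f blk=11 s=3: MISS | VC []
  [1] addr=0xfb blk=62 s=6: MISS | VC []
  [2] addr=0xf8 blk=62 s=6: L1-HIT | VC []
  [3] addr=0x20 blk=8 s=0: MISS | VC []
  [4] addr=0xf8 blk=62 s=6: L1-HIT | VC []
  [5] addr=0xfa blk=62 s=6: L1-HIT | VC []
  [6] addr=0x63 blk=24 s=0: MISS | VC [8]
  [7] addr=0x4d blk=19 s=3: MISS | VC [8, 11]
  [8] addr=0x91 blk=36 s=4: MISS | VC [8, 11]
  [9] addr=0x9a blk=38 s=6: MISS | VC [8, 11, 62]
  [10] addr=0x93 blk=36 s=4: L1-HIT | VC [8, 11, 62]
  [11] addr=0x2c blk=11 s=3: VC-HIT | VC [8, 19, 62]
  [12] addr=0x98 blk=38 s=6: L1-HIT | VC [8, 19, 62]
  [13] addr=0x2d blk=11 s=3: L1-HIT | VC [8, 19, 62]
  [14] addr=0x2e blk=11 s=3: L1-HIT | VC [8, 19, 62]
  [15] addr=0x4e blk=19 s=3: VC-HIT | VC [8, 11, 62]
  [16] addr=0x2c blk=11 s=3: VC-HIT | VC [8, 19, 62]

MISSES = 7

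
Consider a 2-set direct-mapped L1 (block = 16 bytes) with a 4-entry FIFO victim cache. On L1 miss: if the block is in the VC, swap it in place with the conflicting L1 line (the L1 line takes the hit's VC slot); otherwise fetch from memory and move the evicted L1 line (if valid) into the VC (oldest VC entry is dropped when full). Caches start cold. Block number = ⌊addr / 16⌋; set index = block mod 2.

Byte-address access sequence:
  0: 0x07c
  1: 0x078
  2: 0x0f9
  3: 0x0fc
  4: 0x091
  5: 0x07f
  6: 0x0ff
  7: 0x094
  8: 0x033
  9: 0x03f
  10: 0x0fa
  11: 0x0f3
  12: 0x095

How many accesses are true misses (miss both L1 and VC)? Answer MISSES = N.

MISSES = 4

0: 0x7c (blk 7, set 1) → MISS  vc=[]
1: 0x78 (blk 7, set 1) → L1-HIT  vc=[]
2: 0xf9 (blk 15, set 1) → MISS  vc=[7]
3: 0xfc (blk 15, set 1) → L1-HIT  vc=[7]
4: 0x91 (blk 9, set 1) → MISS  vc=[7, 15]
5: 0x7f (blk 7, set 1) → VC-HIT  vc=[9, 15]
6: 0xff (blk 15, set 1) → VC-HIT  vc=[9, 7]
7: 0x94 (blk 9, set 1) → VC-HIT  vc=[15, 7]
8: 0x33 (blk 3, set 1) → MISS  vc=[15, 7, 9]
9: 0x3f (blk 3, set 1) → L1-HIT  vc=[15, 7, 9]
10: 0xfa (blk 15, set 1) → VC-HIT  vc=[3, 7, 9]
11: 0xf3 (blk 15, set 1) → L1-HIT  vc=[3, 7, 9]
12: 0x95 (blk 9, set 1) → VC-HIT  vc=[3, 7, 15]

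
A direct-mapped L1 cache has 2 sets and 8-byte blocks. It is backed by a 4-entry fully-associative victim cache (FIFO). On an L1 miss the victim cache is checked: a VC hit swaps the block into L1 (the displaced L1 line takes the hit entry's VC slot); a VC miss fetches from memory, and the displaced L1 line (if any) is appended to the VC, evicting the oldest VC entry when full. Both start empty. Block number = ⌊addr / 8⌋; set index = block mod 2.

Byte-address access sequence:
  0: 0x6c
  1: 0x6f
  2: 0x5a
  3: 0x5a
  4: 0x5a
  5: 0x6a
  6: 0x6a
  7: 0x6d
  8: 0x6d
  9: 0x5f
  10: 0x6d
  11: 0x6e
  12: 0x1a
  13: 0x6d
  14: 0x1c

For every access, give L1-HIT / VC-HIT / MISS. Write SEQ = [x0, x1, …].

SEQ = [MISS, L1-HIT, MISS, L1-HIT, L1-HIT, VC-HIT, L1-HIT, L1-HIT, L1-HIT, VC-HIT, VC-HIT, L1-HIT, MISS, VC-HIT, VC-HIT]

#0 0x6c→b13/s1 MISS; vc=[]
#1 0x6f→b13/s1 L1-HIT; vc=[]
#2 0x5a→b11/s1 MISS; vc=[13]
#3 0x5a→b11/s1 L1-HIT; vc=[13]
#4 0x5a→b11/s1 L1-HIT; vc=[13]
#5 0x6a→b13/s1 VC-HIT; vc=[11]
#6 0x6a→b13/s1 L1-HIT; vc=[11]
#7 0x6d→b13/s1 L1-HIT; vc=[11]
#8 0x6d→b13/s1 L1-HIT; vc=[11]
#9 0x5f→b11/s1 VC-HIT; vc=[13]
#10 0x6d→b13/s1 VC-HIT; vc=[11]
#11 0x6e→b13/s1 L1-HIT; vc=[11]
#12 0x1a→b3/s1 MISS; vc=[11,13]
#13 0x6d→b13/s1 VC-HIT; vc=[11,3]
#14 0x1c→b3/s1 VC-HIT; vc=[11,13]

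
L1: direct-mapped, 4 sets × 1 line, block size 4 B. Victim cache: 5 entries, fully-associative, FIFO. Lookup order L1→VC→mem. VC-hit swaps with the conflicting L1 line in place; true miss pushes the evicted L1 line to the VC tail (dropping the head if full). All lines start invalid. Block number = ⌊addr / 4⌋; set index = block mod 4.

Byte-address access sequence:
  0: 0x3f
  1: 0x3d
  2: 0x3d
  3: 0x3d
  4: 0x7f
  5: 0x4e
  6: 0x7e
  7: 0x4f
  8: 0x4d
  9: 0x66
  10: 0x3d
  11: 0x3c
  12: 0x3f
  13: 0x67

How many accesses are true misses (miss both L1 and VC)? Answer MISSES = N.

  [0] addr=0x3f blk=15 s=3: MISS | VC []
  [1] addr=0x3d blk=15 s=3: L1-HIT | VC []
  [2] addr=0x3d blk=15 s=3: L1-HIT | VC []
  [3] addr=0x3d blk=15 s=3: L1-HIT | VC []
  [4] addr=0x7f blk=31 s=3: MISS | VC [15]
  [5] addr=0x4e blk=19 s=3: MISS | VC [15, 31]
  [6] addr=0x7e blk=31 s=3: VC-HIT | VC [15, 19]
  [7] addr=0x4f blk=19 s=3: VC-HIT | VC [15, 31]
  [8] addr=0x4d blk=19 s=3: L1-HIT | VC [15, 31]
  [9] addr=0x66 blk=25 s=1: MISS | VC [15, 31]
  [10] addr=0x3d blk=15 s=3: VC-HIT | VC [19, 31]
  [11] addr=0x3c blk=15 s=3: L1-HIT | VC [19, 31]
  [12] addr=0x3f blk=15 s=3: L1-HIT | VC [19, 31]
  [13] addr=0x67 blk=25 s=1: L1-HIT | VC [19, 31]

MISSES = 4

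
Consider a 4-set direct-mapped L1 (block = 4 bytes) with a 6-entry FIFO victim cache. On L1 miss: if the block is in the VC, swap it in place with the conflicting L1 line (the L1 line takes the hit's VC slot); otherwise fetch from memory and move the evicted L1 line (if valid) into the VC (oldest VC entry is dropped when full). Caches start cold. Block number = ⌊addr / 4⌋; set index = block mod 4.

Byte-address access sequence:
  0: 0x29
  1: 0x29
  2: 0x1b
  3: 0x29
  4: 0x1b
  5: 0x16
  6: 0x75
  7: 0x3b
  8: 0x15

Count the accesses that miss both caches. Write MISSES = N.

MISSES = 5

#0 0x29→b10/s2 MISS; vc=[]
#1 0x29→b10/s2 L1-HIT; vc=[]
#2 0x1b→b6/s2 MISS; vc=[10]
#3 0x29→b10/s2 VC-HIT; vc=[6]
#4 0x1b→b6/s2 VC-HIT; vc=[10]
#5 0x16→b5/s1 MISS; vc=[10]
#6 0x75→b29/s1 MISS; vc=[10,5]
#7 0x3b→b14/s2 MISS; vc=[10,5,6]
#8 0x15→b5/s1 VC-HIT; vc=[10,29,6]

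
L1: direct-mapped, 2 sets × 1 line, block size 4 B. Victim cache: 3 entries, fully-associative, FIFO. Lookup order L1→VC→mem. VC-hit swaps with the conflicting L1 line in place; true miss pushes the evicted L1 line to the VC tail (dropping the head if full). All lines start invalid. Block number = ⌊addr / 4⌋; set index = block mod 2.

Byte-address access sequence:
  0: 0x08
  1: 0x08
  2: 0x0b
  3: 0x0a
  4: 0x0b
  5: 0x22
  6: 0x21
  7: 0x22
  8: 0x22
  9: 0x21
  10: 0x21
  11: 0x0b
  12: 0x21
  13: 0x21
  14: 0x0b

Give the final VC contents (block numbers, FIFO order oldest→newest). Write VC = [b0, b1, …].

  [0] addr=0x8 blk=2 s=0: MISS | VC []
  [1] addr=0x8 blk=2 s=0: L1-HIT | VC []
  [2] addr=0xb blk=2 s=0: L1-HIT | VC []
  [3] addr=0xa blk=2 s=0: L1-HIT | VC []
  [4] addr=0xb blk=2 s=0: L1-HIT | VC []
  [5] addr=0x22 blk=8 s=0: MISS | VC [2]
  [6] addr=0x21 blk=8 s=0: L1-HIT | VC [2]
  [7] addr=0x22 blk=8 s=0: L1-HIT | VC [2]
  [8] addr=0x22 blk=8 s=0: L1-HIT | VC [2]
  [9] addr=0x21 blk=8 s=0: L1-HIT | VC [2]
  [10] addr=0x21 blk=8 s=0: L1-HIT | VC [2]
  [11] addr=0xb blk=2 s=0: VC-HIT | VC [8]
  [12] addr=0x21 blk=8 s=0: VC-HIT | VC [2]
  [13] addr=0x21 blk=8 s=0: L1-HIT | VC [2]
  [14] addr=0xb blk=2 s=0: VC-HIT | VC [8]

VC = [8]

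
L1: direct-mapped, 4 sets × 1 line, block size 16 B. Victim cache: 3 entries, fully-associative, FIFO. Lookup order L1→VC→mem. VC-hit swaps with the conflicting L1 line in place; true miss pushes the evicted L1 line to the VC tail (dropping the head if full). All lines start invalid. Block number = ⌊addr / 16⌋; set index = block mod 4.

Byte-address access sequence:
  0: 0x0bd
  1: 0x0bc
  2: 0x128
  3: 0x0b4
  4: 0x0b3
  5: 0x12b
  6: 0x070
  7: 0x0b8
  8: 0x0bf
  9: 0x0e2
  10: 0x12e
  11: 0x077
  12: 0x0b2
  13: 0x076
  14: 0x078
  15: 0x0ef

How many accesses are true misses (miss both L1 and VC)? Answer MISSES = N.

#0 0xbd→b11/s3 MISS; vc=[]
#1 0xbc→b11/s3 L1-HIT; vc=[]
#2 0x128→b18/s2 MISS; vc=[]
#3 0xb4→b11/s3 L1-HIT; vc=[]
#4 0xb3→b11/s3 L1-HIT; vc=[]
#5 0x12b→b18/s2 L1-HIT; vc=[]
#6 0x70→b7/s3 MISS; vc=[11]
#7 0xb8→b11/s3 VC-HIT; vc=[7]
#8 0xbf→b11/s3 L1-HIT; vc=[7]
#9 0xe2→b14/s2 MISS; vc=[7,18]
#10 0x12e→b18/s2 VC-HIT; vc=[7,14]
#11 0x77→b7/s3 VC-HIT; vc=[11,14]
#12 0xb2→b11/s3 VC-HIT; vc=[7,14]
#13 0x76→b7/s3 VC-HIT; vc=[11,14]
#14 0x78→b7/s3 L1-HIT; vc=[11,14]
#15 0xef→b14/s2 VC-HIT; vc=[11,18]

MISSES = 4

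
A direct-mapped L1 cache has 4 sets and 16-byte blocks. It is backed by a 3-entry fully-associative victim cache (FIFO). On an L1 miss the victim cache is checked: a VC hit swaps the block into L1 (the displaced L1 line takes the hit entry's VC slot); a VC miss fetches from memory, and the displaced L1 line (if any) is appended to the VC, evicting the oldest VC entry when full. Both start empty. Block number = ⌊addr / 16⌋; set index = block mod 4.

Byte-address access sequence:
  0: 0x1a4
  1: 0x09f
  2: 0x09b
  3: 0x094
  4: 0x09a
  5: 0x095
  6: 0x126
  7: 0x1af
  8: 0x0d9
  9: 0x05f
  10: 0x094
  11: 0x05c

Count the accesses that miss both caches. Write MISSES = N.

  [0] addr=0x1a4 blk=26 s=2: MISS | VC []
  [1] addr=0x9f blk=9 s=1: MISS | VC []
  [2] addr=0x9b blk=9 s=1: L1-HIT | VC []
  [3] addr=0x94 blk=9 s=1: L1-HIT | VC []
  [4] addr=0x9a blk=9 s=1: L1-HIT | VC []
  [5] addr=0x95 blk=9 s=1: L1-HIT | VC []
  [6] addr=0x126 blk=18 s=2: MISS | VC [26]
  [7] addr=0x1af blk=26 s=2: VC-HIT | VC [18]
  [8] addr=0xd9 blk=13 s=1: MISS | VC [18, 9]
  [9] addr=0x5f blk=5 s=1: MISS | VC [18, 9, 13]
  [10] addr=0x94 blk=9 s=1: VC-HIT | VC [18, 5, 13]
  [11] addr=0x5c blk=5 s=1: VC-HIT | VC [18, 9, 13]

MISSES = 5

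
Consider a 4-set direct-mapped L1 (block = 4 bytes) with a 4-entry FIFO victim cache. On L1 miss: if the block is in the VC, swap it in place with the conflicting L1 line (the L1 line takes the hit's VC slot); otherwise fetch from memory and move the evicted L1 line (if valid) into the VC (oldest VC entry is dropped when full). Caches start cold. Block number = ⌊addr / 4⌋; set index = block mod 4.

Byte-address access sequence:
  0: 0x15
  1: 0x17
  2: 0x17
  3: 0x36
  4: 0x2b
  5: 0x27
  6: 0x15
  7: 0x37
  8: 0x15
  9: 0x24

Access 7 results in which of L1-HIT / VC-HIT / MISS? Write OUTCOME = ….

OUTCOME = VC-HIT

0: 0x15 (blk 5, set 1) → MISS  vc=[]
1: 0x17 (blk 5, set 1) → L1-HIT  vc=[]
2: 0x17 (blk 5, set 1) → L1-HIT  vc=[]
3: 0x36 (blk 13, set 1) → MISS  vc=[5]
4: 0x2b (blk 10, set 2) → MISS  vc=[5]
5: 0x27 (blk 9, set 1) → MISS  vc=[5, 13]
6: 0x15 (blk 5, set 1) → VC-HIT  vc=[9, 13]
7: 0x37 (blk 13, set 1) → VC-HIT  vc=[9, 5]
8: 0x15 (blk 5, set 1) → VC-HIT  vc=[9, 13]
9: 0x24 (blk 9, set 1) → VC-HIT  vc=[5, 13]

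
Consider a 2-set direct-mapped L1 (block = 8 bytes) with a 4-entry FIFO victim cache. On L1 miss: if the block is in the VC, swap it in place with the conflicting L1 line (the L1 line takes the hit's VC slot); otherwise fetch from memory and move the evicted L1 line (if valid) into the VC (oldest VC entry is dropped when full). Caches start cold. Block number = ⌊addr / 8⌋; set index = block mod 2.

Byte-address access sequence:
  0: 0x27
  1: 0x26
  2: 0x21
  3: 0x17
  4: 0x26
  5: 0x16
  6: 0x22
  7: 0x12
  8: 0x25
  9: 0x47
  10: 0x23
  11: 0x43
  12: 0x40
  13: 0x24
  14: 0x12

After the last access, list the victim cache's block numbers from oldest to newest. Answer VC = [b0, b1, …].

0: 0x27 (blk 4, set 0) → MISS  vc=[]
1: 0x26 (blk 4, set 0) → L1-HIT  vc=[]
2: 0x21 (blk 4, set 0) → L1-HIT  vc=[]
3: 0x17 (blk 2, set 0) → MISS  vc=[4]
4: 0x26 (blk 4, set 0) → VC-HIT  vc=[2]
5: 0x16 (blk 2, set 0) → VC-HIT  vc=[4]
6: 0x22 (blk 4, set 0) → VC-HIT  vc=[2]
7: 0x12 (blk 2, set 0) → VC-HIT  vc=[4]
8: 0x25 (blk 4, set 0) → VC-HIT  vc=[2]
9: 0x47 (blk 8, set 0) → MISS  vc=[2, 4]
10: 0x23 (blk 4, set 0) → VC-HIT  vc=[2, 8]
11: 0x43 (blk 8, set 0) → VC-HIT  vc=[2, 4]
12: 0x40 (blk 8, set 0) → L1-HIT  vc=[2, 4]
13: 0x24 (blk 4, set 0) → VC-HIT  vc=[2, 8]
14: 0x12 (blk 2, set 0) → VC-HIT  vc=[4, 8]

VC = [4, 8]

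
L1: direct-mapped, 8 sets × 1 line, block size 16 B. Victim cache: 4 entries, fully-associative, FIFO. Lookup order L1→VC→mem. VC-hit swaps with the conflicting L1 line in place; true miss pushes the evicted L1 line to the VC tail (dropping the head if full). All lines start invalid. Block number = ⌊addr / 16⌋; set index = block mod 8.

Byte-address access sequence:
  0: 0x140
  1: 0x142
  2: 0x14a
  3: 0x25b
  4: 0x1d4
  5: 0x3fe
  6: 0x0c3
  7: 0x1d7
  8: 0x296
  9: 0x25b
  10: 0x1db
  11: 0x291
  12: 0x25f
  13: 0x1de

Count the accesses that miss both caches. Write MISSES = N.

MISSES = 6

0: 0x140 (blk 20, set 4) → MISS  vc=[]
1: 0x142 (blk 20, set 4) → L1-HIT  vc=[]
2: 0x14a (blk 20, set 4) → L1-HIT  vc=[]
3: 0x25b (blk 37, set 5) → MISS  vc=[]
4: 0x1d4 (blk 29, set 5) → MISS  vc=[37]
5: 0x3fe (blk 63, set 7) → MISS  vc=[37]
6: 0xc3 (blk 12, set 4) → MISS  vc=[37, 20]
7: 0x1d7 (blk 29, set 5) → L1-HIT  vc=[37, 20]
8: 0x296 (blk 41, set 1) → MISS  vc=[37, 20]
9: 0x25b (blk 37, set 5) → VC-HIT  vc=[29, 20]
10: 0x1db (blk 29, set 5) → VC-HIT  vc=[37, 20]
11: 0x291 (blk 41, set 1) → L1-HIT  vc=[37, 20]
12: 0x25f (blk 37, set 5) → VC-HIT  vc=[29, 20]
13: 0x1de (blk 29, set 5) → VC-HIT  vc=[37, 20]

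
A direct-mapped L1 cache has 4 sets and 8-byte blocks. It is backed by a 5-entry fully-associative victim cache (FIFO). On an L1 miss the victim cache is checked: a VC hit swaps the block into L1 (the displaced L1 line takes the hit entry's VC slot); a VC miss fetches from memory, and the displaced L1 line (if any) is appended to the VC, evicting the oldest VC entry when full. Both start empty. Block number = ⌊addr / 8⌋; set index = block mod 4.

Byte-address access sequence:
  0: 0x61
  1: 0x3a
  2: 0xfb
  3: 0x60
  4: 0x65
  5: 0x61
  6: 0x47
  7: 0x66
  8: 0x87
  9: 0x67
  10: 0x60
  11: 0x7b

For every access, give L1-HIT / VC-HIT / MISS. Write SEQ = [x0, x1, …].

SEQ = [MISS, MISS, MISS, L1-HIT, L1-HIT, L1-HIT, MISS, VC-HIT, MISS, VC-HIT, L1-HIT, MISS]

#0 0x61→b12/s0 MISS; vc=[]
#1 0x3a→b7/s3 MISS; vc=[]
#2 0xfb→b31/s3 MISS; vc=[7]
#3 0x60→b12/s0 L1-HIT; vc=[7]
#4 0x65→b12/s0 L1-HIT; vc=[7]
#5 0x61→b12/s0 L1-HIT; vc=[7]
#6 0x47→b8/s0 MISS; vc=[7,12]
#7 0x66→b12/s0 VC-HIT; vc=[7,8]
#8 0x87→b16/s0 MISS; vc=[7,8,12]
#9 0x67→b12/s0 VC-HIT; vc=[7,8,16]
#10 0x60→b12/s0 L1-HIT; vc=[7,8,16]
#11 0x7b→b15/s3 MISS; vc=[7,8,16,31]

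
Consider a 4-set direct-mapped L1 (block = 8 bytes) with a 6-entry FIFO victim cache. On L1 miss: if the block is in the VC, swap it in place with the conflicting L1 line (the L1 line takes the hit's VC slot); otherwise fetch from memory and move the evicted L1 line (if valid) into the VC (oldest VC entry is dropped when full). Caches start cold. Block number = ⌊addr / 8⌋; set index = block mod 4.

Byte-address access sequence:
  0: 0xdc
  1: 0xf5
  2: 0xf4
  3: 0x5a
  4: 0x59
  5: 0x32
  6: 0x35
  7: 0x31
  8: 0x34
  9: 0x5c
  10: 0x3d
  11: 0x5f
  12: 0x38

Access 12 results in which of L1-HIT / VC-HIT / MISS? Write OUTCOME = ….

  [0] addr=0xdc blk=27 s=3: MISS | VC []
  [1] addr=0xf5 blk=30 s=2: MISS | VC []
  [2] addr=0xf4 blk=30 s=2: L1-HIT | VC []
  [3] addr=0x5a blk=11 s=3: MISS | VC [27]
  [4] addr=0x59 blk=11 s=3: L1-HIT | VC [27]
  [5] addr=0x32 blk=6 s=2: MISS | VC [27, 30]
  [6] addr=0x35 blk=6 s=2: L1-HIT | VC [27, 30]
  [7] addr=0x31 blk=6 s=2: L1-HIT | VC [27, 30]
  [8] addr=0x34 blk=6 s=2: L1-HIT | VC [27, 30]
  [9] addr=0x5c blk=11 s=3: L1-HIT | VC [27, 30]
  [10] addr=0x3d blk=7 s=3: MISS | VC [27, 30, 11]
  [11] addr=0x5f blk=11 s=3: VC-HIT | VC [27, 30, 7]
  [12] addr=0x38 blk=7 s=3: VC-HIT | VC [27, 30, 11]

OUTCOME = VC-HIT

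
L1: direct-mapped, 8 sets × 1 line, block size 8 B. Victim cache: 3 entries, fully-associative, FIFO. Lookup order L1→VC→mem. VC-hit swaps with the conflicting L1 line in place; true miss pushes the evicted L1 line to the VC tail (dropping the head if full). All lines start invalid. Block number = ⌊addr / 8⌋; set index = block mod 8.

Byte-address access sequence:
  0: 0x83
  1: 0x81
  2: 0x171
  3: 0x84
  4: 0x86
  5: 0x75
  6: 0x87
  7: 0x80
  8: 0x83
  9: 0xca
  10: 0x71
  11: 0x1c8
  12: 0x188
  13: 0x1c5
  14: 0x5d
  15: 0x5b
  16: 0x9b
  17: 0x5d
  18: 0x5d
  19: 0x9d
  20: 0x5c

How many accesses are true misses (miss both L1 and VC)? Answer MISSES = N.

MISSES = 9

0: 0x83 (blk 16, set 0) → MISS  vc=[]
1: 0x81 (blk 16, set 0) → L1-HIT  vc=[]
2: 0x171 (blk 46, set 6) → MISS  vc=[]
3: 0x84 (blk 16, set 0) → L1-HIT  vc=[]
4: 0x86 (blk 16, set 0) → L1-HIT  vc=[]
5: 0x75 (blk 14, set 6) → MISS  vc=[46]
6: 0x87 (blk 16, set 0) → L1-HIT  vc=[46]
7: 0x80 (blk 16, set 0) → L1-HIT  vc=[46]
8: 0x83 (blk 16, set 0) → L1-HIT  vc=[46]
9: 0xca (blk 25, set 1) → MISS  vc=[46]
10: 0x71 (blk 14, set 6) → L1-HIT  vc=[46]
11: 0x1c8 (blk 57, set 1) → MISS  vc=[46, 25]
12: 0x188 (blk 49, set 1) → MISS  vc=[46, 25, 57]
13: 0x1c5 (blk 56, set 0) → MISS  vc=[25, 57, 16]
14: 0x5d (blk 11, set 3) → MISS  vc=[25, 57, 16]
15: 0x5b (blk 11, set 3) → L1-HIT  vc=[25, 57, 16]
16: 0x9b (blk 19, set 3) → MISS  vc=[57, 16, 11]
17: 0x5d (blk 11, set 3) → VC-HIT  vc=[57, 16, 19]
18: 0x5d (blk 11, set 3) → L1-HIT  vc=[57, 16, 19]
19: 0x9d (blk 19, set 3) → VC-HIT  vc=[57, 16, 11]
20: 0x5c (blk 11, set 3) → VC-HIT  vc=[57, 16, 19]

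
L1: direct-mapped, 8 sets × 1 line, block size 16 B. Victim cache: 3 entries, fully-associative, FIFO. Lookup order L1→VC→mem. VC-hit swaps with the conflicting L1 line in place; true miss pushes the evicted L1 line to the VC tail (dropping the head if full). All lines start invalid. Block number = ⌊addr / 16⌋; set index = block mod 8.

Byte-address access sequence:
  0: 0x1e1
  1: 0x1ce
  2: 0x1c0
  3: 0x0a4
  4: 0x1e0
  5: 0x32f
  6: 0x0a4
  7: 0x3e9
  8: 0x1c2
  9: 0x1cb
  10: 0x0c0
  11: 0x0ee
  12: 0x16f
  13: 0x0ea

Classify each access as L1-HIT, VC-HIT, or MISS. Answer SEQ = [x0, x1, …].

0: 0x1e1 (blk 30, set 6) → MISS  vc=[]
1: 0x1ce (blk 28, set 4) → MISS  vc=[]
2: 0x1c0 (blk 28, set 4) → L1-HIT  vc=[]
3: 0xa4 (blk 10, set 2) → MISS  vc=[]
4: 0x1e0 (blk 30, set 6) → L1-HIT  vc=[]
5: 0x32f (blk 50, set 2) → MISS  vc=[10]
6: 0xa4 (blk 10, set 2) → VC-HIT  vc=[50]
7: 0x3e9 (blk 62, set 6) → MISS  vc=[50, 30]
8: 0x1c2 (blk 28, set 4) → L1-HIT  vc=[50, 30]
9: 0x1cb (blk 28, set 4) → L1-HIT  vc=[50, 30]
10: 0xc0 (blk 12, set 4) → MISS  vc=[50, 30, 28]
11: 0xee (blk 14, set 6) → MISS  vc=[30, 28, 62]
12: 0x16f (blk 22, set 6) → MISS  vc=[28, 62, 14]
13: 0xea (blk 14, set 6) → VC-HIT  vc=[28, 62, 22]

SEQ = [MISS, MISS, L1-HIT, MISS, L1-HIT, MISS, VC-HIT, MISS, L1-HIT, L1-HIT, MISS, MISS, MISS, VC-HIT]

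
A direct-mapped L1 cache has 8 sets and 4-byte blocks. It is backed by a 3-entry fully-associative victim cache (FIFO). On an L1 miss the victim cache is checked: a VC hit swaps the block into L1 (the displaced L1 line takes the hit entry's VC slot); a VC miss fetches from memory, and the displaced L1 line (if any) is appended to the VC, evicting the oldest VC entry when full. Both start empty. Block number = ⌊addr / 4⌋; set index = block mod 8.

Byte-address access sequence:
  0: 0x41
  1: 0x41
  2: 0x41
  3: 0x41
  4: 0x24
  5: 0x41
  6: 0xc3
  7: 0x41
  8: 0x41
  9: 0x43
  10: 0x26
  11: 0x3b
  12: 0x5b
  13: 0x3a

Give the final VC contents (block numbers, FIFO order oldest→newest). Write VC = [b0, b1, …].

#0 0x41→b16/s0 MISS; vc=[]
#1 0x41→b16/s0 L1-HIT; vc=[]
#2 0x41→b16/s0 L1-HIT; vc=[]
#3 0x41→b16/s0 L1-HIT; vc=[]
#4 0x24→b9/s1 MISS; vc=[]
#5 0x41→b16/s0 L1-HIT; vc=[]
#6 0xc3→b48/s0 MISS; vc=[16]
#7 0x41→b16/s0 VC-HIT; vc=[48]
#8 0x41→b16/s0 L1-HIT; vc=[48]
#9 0x43→b16/s0 L1-HIT; vc=[48]
#10 0x26→b9/s1 L1-HIT; vc=[48]
#11 0x3b→b14/s6 MISS; vc=[48]
#12 0x5b→b22/s6 MISS; vc=[48,14]
#13 0x3a→b14/s6 VC-HIT; vc=[48,22]

VC = [48, 22]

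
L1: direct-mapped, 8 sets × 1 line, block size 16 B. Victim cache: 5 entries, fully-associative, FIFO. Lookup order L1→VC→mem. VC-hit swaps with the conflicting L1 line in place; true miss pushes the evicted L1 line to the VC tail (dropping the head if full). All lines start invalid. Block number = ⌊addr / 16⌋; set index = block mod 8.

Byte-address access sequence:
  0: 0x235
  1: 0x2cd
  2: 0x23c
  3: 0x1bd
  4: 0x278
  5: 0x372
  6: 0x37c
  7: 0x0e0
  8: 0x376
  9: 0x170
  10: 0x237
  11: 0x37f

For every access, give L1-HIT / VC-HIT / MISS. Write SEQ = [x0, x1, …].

SEQ = [MISS, MISS, L1-HIT, MISS, MISS, MISS, L1-HIT, MISS, L1-HIT, MISS, VC-HIT, VC-HIT]

  [0] addr=0x235 blk=35 s=3: MISS | VC []
  [1] addr=0x2cd blk=44 s=4: MISS | VC []
  [2] addr=0x23c blk=35 s=3: L1-HIT | VC []
  [3] addr=0x1bd blk=27 s=3: MISS | VC [35]
  [4] addr=0x278 blk=39 s=7: MISS | VC [35]
  [5] addr=0x372 blk=55 s=7: MISS | VC [35, 39]
  [6] addr=0x37c blk=55 s=7: L1-HIT | VC [35, 39]
  [7] addr=0xe0 blk=14 s=6: MISS | VC [35, 39]
  [8] addr=0x376 blk=55 s=7: L1-HIT | VC [35, 39]
  [9] addr=0x170 blk=23 s=7: MISS | VC [35, 39, 55]
  [10] addr=0x237 blk=35 s=3: VC-HIT | VC [27, 39, 55]
  [11] addr=0x37f blk=55 s=7: VC-HIT | VC [27, 39, 23]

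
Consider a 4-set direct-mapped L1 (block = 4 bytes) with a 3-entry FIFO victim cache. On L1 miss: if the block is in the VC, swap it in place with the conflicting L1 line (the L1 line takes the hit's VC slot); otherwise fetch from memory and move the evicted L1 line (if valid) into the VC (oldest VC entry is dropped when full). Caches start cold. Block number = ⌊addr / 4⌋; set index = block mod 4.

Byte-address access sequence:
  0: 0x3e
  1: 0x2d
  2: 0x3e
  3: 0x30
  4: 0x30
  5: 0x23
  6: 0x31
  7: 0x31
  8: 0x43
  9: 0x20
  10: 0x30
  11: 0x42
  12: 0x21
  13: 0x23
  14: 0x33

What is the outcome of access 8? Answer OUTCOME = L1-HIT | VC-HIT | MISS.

  [0] addr=0x3e blk=15 s=3: MISS | VC []
  [1] addr=0x2d blk=11 s=3: MISS | VC [15]
  [2] addr=0x3e blk=15 s=3: VC-HIT | VC [11]
  [3] addr=0x30 blk=12 s=0: MISS | VC [11]
  [4] addr=0x30 blk=12 s=0: L1-HIT | VC [11]
  [5] addr=0x23 blk=8 s=0: MISS | VC [11, 12]
  [6] addr=0x31 blk=12 s=0: VC-HIT | VC [11, 8]
  [7] addr=0x31 blk=12 s=0: L1-HIT | VC [11, 8]
  [8] addr=0x43 blk=16 s=0: MISS | VC [11, 8, 12]
  [9] addr=0x20 blk=8 s=0: VC-HIT | VC [11, 16, 12]
  [10] addr=0x30 blk=12 s=0: VC-HIT | VC [11, 16, 8]
  [11] addr=0x42 blk=16 s=0: VC-HIT | VC [11, 12, 8]
  [12] addr=0x21 blk=8 s=0: VC-HIT | VC [11, 12, 16]
  [13] addr=0x23 blk=8 s=0: L1-HIT | VC [11, 12, 16]
  [14] addr=0x33 blk=12 s=0: VC-HIT | VC [11, 8, 16]

OUTCOME = MISS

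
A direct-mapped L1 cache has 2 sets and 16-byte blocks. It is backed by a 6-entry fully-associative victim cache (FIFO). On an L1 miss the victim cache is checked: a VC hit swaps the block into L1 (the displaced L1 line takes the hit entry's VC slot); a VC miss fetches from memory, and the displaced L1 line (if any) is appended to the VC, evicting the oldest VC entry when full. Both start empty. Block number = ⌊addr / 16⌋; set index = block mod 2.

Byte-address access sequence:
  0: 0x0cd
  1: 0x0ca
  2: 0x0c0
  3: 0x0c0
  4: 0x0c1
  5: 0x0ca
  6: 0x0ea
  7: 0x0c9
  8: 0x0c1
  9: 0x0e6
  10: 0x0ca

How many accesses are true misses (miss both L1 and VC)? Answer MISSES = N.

  [0] addr=0xcd blk=12 s=0: MISS | VC []
  [1] addr=0xca blk=12 s=0: L1-HIT | VC []
  [2] addr=0xc0 blk=12 s=0: L1-HIT | VC []
  [3] addr=0xc0 blk=12 s=0: L1-HIT | VC []
  [4] addr=0xc1 blk=12 s=0: L1-HIT | VC []
  [5] addr=0xca blk=12 s=0: L1-HIT | VC []
  [6] addr=0xea blk=14 s=0: MISS | VC [12]
  [7] addr=0xc9 blk=12 s=0: VC-HIT | VC [14]
  [8] addr=0xc1 blk=12 s=0: L1-HIT | VC [14]
  [9] addr=0xe6 blk=14 s=0: VC-HIT | VC [12]
  [10] addr=0xca blk=12 s=0: VC-HIT | VC [14]

MISSES = 2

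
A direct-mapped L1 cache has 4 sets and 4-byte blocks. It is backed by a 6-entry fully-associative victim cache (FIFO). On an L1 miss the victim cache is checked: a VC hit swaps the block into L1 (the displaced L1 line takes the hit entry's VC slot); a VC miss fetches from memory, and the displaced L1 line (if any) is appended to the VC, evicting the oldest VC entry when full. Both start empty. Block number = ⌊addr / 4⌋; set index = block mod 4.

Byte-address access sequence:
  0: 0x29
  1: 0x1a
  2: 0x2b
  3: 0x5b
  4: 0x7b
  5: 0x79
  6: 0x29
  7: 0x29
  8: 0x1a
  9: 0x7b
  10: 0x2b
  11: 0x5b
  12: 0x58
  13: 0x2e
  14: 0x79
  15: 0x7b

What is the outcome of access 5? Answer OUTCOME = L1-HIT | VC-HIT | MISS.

OUTCOME = L1-HIT

0: 0x29 (blk 10, set 2) → MISS  vc=[]
1: 0x1a (blk 6, set 2) → MISS  vc=[10]
2: 0x2b (blk 10, set 2) → VC-HIT  vc=[6]
3: 0x5b (blk 22, set 2) → MISS  vc=[6, 10]
4: 0x7b (blk 30, set 2) → MISS  vc=[6, 10, 22]
5: 0x79 (blk 30, set 2) → L1-HIT  vc=[6, 10, 22]
6: 0x29 (blk 10, set 2) → VC-HIT  vc=[6, 30, 22]
7: 0x29 (blk 10, set 2) → L1-HIT  vc=[6, 30, 22]
8: 0x1a (blk 6, set 2) → VC-HIT  vc=[10, 30, 22]
9: 0x7b (blk 30, set 2) → VC-HIT  vc=[10, 6, 22]
10: 0x2b (blk 10, set 2) → VC-HIT  vc=[30, 6, 22]
11: 0x5b (blk 22, set 2) → VC-HIT  vc=[30, 6, 10]
12: 0x58 (blk 22, set 2) → L1-HIT  vc=[30, 6, 10]
13: 0x2e (blk 11, set 3) → MISS  vc=[30, 6, 10]
14: 0x79 (blk 30, set 2) → VC-HIT  vc=[22, 6, 10]
15: 0x7b (blk 30, set 2) → L1-HIT  vc=[22, 6, 10]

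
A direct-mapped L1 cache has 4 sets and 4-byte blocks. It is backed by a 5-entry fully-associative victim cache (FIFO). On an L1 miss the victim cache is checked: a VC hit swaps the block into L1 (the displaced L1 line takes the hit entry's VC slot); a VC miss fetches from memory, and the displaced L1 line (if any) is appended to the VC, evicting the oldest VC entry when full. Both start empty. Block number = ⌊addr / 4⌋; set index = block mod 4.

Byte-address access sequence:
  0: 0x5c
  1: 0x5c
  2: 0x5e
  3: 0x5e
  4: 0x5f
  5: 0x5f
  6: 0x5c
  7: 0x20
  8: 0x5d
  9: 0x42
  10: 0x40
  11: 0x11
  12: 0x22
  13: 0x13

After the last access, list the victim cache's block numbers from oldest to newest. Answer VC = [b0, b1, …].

VC = [8, 16]

  [0] addr=0x5c blk=23 s=3: MISS | VC []
  [1] addr=0x5c blk=23 s=3: L1-HIT | VC []
  [2] addr=0x5e blk=23 s=3: L1-HIT | VC []
  [3] addr=0x5e blk=23 s=3: L1-HIT | VC []
  [4] addr=0x5f blk=23 s=3: L1-HIT | VC []
  [5] addr=0x5f blk=23 s=3: L1-HIT | VC []
  [6] addr=0x5c blk=23 s=3: L1-HIT | VC []
  [7] addr=0x20 blk=8 s=0: MISS | VC []
  [8] addr=0x5d blk=23 s=3: L1-HIT | VC []
  [9] addr=0x42 blk=16 s=0: MISS | VC [8]
  [10] addr=0x40 blk=16 s=0: L1-HIT | VC [8]
  [11] addr=0x11 blk=4 s=0: MISS | VC [8, 16]
  [12] addr=0x22 blk=8 s=0: VC-HIT | VC [4, 16]
  [13] addr=0x13 blk=4 s=0: VC-HIT | VC [8, 16]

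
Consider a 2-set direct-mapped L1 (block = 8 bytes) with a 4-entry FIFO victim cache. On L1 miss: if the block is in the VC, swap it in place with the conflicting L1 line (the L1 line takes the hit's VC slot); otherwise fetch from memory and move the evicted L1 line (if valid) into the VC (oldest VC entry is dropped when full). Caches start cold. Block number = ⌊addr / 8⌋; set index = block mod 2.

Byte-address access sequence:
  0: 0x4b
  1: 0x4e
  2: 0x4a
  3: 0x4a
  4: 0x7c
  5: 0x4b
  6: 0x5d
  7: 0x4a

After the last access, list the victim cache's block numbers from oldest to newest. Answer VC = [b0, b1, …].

0: 0x4b (blk 9, set 1) → MISS  vc=[]
1: 0x4e (blk 9, set 1) → L1-HIT  vc=[]
2: 0x4a (blk 9, set 1) → L1-HIT  vc=[]
3: 0x4a (blk 9, set 1) → L1-HIT  vc=[]
4: 0x7c (blk 15, set 1) → MISS  vc=[9]
5: 0x4b (blk 9, set 1) → VC-HIT  vc=[15]
6: 0x5d (blk 11, set 1) → MISS  vc=[15, 9]
7: 0x4a (blk 9, set 1) → VC-HIT  vc=[15, 11]

VC = [15, 11]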